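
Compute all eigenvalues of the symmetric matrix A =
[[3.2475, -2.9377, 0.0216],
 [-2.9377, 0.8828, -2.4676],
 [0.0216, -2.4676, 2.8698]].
sigma(A) ≈ {-2, 3, 6}

A is real symmetric, so its spectrum consists of real eigenvalues. Expanding the characteristic polynomial of the displayed matrix gives
  det(λ I - A) = p(λ) = λ^3 + (-7)λ^2 + (0)λ + (36).
Solving p(λ) = 0 yields eigenvalues ≈ -2, 3, 6. (A is shown rounded to 4 decimals, so these recover the underlying integer eigenvalues to within that precision.)
Verification: the trace of A = 7 equals the sum of eigenvalues 7, and det(A) ≈ -36.0006 matches the eigenvalue product -36.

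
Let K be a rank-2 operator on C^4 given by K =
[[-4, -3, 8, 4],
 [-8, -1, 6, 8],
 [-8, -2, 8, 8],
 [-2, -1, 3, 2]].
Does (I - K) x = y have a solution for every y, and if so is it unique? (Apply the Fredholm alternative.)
(I - K) is invertible (det(I - K) = 10 ≠ 0), so for every y in C^4 the equation (I - K) x = y has a unique solution.

K has rank 2 and factors as K = U V^T = u1 v1^T + u2 v2^T with u1 = (3, 1, 2, 1), v1 = (-2, -1, 3, 2), u2 = (1, -3, -2, 0), v2 = (2, 0, -1, -2) (multiplying out reproduces the displayed K). The nonzero eigenvalues of U V^T coincide with those of the 2 x 2 matrix G = V^T U = [[v1·u1, v1·u2], [v2·u1, v2·u2]] = [[1, -5], [2, 4]], and by the Sylvester determinant identity det(I_4 - U V^T) = det(I_2 - V^T U) = det([[0, 5], [-2, -3]]) = (0)(-3) - (5)(-2) = 10. (Direct check: I - K =
[[5, 3, -8, -4],
 [8, 2, -6, -8],
 [8, 2, -7, -8],
 [2, 1, -3, -1]]
has determinant 10.) The finite-dimensional Fredholm alternative says: either (I - K) is invertible, or ker(I - K) ≠ {0} and then range(I - K) = ker((I - K)^*)^⊥, with dim ker(I - K) = dim ker((I - K)^*). Since det(I - K) ≠ 0, 1 is not an eigenvalue of K and ker(I - K) = {0}, so we are in the first case: for every y there is a unique x = (I - K)^(-1) y. (Explicitly, by the Woodbury identity, (I - U V^T)^(-1) = I + U (I_2 - G)^(-1) V^T.)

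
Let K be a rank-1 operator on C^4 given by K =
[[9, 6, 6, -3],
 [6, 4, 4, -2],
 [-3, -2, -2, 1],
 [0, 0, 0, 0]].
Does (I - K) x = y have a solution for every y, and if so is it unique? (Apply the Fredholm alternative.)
(I - K) is invertible (det(I - K) = -10 ≠ 0), so for every y in C^4 the equation (I - K) x = y has a unique solution.

K has rank 1, so it is an outer product K = u v^T: every row of K is a multiple of one row vector. Reading off the entries, u = (-3, -2, 1, 0) and v = (-3, -2, -2, 1) (row i of K equals u_i·v^T). A rank-one matrix u v^T satisfies K u = u (v·u) and kills the (3)-dimensional subspace v^⊥, so its characteristic polynomial is lambda^3 (lambda - v·u) with v·u = tr K = 11. Hence the eigenvalues of I - K are 1 (multiplicity 3) and 1 - (11) = -10, so det(I - K) = -10. (Direct check: I - K =
[[-8, -6, -6, 3],
 [-6, -3, -4, 2],
 [3, 2, 3, -1],
 [0, 0, 0, 1]]
has determinant -10.) The finite-dimensional Fredholm alternative says: either (I - K) is invertible, or ker(I - K) ≠ {0} and then range(I - K) = ker((I - K)^*)^⊥, with dim ker(I - K) = dim ker((I - K)^*). Since det(I - K) ≠ 0, 1 is not an eigenvalue of K and ker(I - K) = {0}, so we are in the first case: for every y there is a unique x = (I - K)^(-1) y. Explicitly, by the Sherman–Morrison formula, (I - u v^T)^(-1) = I + u v^T/(1 - v·u), i.e. (I - K)^(-1) = I + K/(-10).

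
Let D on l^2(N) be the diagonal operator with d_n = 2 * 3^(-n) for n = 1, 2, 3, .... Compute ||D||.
||D|| = 2/3 (attained at n = 1)

For D diagonal, ||D|| = sup_n |d_n|. The sequence d_n = 2 * 3^(-n) is positive and strictly decreasing (ratio 3^(-1) < 1), so the supremum is d_1 = 2/3. Hence ||D|| = 2/3.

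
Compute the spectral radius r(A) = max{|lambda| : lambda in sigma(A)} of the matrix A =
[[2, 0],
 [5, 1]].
r(A) = 2

The eigenvalues of A are the roots of its characteristic polynomial. With M = A (coefficients from the trace and determinant):
  p(λ) = det(λ I - M) = λ^2 - 3λ + 2.
For λ^2 - 3λ + 2 the discriminant is 1. It is a perfect square (1^2), so the roots are rational: λ = (3 ± 1)/2 = 2, 1.
Thus the eigenvalues (to 4 decimals) are 2 (modulus 2); 1 (modulus 1). The spectral radius is the largest modulus: r(A) = 2. (Cross-check: r(A) ≤ ||A||_2 ≈ 5.465; equality holds whenever A is normal, though it can also hold for some non-normal A.)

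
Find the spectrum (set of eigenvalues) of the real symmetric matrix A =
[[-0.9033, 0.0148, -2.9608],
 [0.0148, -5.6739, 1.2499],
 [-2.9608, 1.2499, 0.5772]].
sigma(A) ≈ {-6, -3, 3}

A is real symmetric, so its spectrum consists of real eigenvalues. Expanding the characteristic polynomial of the displayed matrix gives
  det(λ I - A) = p(λ) = λ^3 + (6)λ^2 + (-9)λ + (-54).
Solving p(λ) = 0 yields eigenvalues ≈ -6, -3, 3. (A is shown rounded to 4 decimals, so these recover the underlying integer eigenvalues to within that precision.)
Verification: the trace of A = -6 equals the sum of eigenvalues -6, and det(A) ≈ 53.9991 matches the eigenvalue product 54.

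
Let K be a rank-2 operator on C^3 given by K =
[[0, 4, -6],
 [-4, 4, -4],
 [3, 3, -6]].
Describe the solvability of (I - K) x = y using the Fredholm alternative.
(I - K) is invertible (det(I - K) = 25 ≠ 0), so for every y in C^3 the equation (I - K) x = y has a unique solution.

K has rank 2 and factors as K = U V^T = u1 v1^T + u2 v2^T with u1 = (-1, -2, 0), v1 = (2, -2, 2), u2 = (-2, 0, -3), v2 = (-1, -1, 2) (multiplying out reproduces the displayed K). The nonzero eigenvalues of U V^T coincide with those of the 2 x 2 matrix G = V^T U = [[v1·u1, v1·u2], [v2·u1, v2·u2]] = [[2, -10], [3, -4]], and by the Sylvester determinant identity det(I_3 - U V^T) = det(I_2 - V^T U) = det([[-1, 10], [-3, 5]]) = (-1)(5) - (10)(-3) = 25. (Direct check: I - K =
[[1, -4, 6],
 [4, -3, 4],
 [-3, -3, 7]]
has determinant 25.) The finite-dimensional Fredholm alternative says: either (I - K) is invertible, or ker(I - K) ≠ {0} and then range(I - K) = ker((I - K)^*)^⊥, with dim ker(I - K) = dim ker((I - K)^*). Since det(I - K) ≠ 0, 1 is not an eigenvalue of K and ker(I - K) = {0}, so we are in the first case: for every y there is a unique x = (I - K)^(-1) y. (Explicitly, by the Woodbury identity, (I - U V^T)^(-1) = I + U (I_2 - G)^(-1) V^T.)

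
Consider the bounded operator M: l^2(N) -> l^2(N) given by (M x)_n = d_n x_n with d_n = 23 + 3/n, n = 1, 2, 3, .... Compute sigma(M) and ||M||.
sigma(M) = {23 + 3/n : n ≥ 1} ∪ {23}; ||M|| = 26

A bounded diagonal operator on l^2 with diagonal entries d_n has spectrum equal to the closure of {d_n : n ≥ 1}: every d_n is an eigenvalue (with eigenvector e_n), so {d_n} ⊂ sigma(M); the spectrum is closed, so its closure is too; and for lambda not in the closure, (M - lambda I) has bounded inverse (the diagonal entries 1/(d_n - lambda) are bounded). For our sequence d_n = 23 + 3/n, n = 1, 2, 3, ...:
  - {d_n} = {23 + 3/n : n ≥ 1}; the only limit point is 23
  - closure = {23 + 3/n : n ≥ 1} ∪ {23}
For the norm: a diagonal operator has ||M|| = sup_n |d_n|. Here d_n = 23 + 3/n is positive and decreasing, so sup_n |d_n| = d_1 = 23 + 3 = 26. So ||M|| = 26.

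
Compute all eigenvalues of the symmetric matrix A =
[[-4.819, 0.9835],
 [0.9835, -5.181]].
sigma(A) ≈ {-6, -4}

A is real symmetric, so its spectrum consists of real eigenvalues. Expanding the characteristic polynomial of the displayed matrix gives
  det(λ I - A) = p(λ) = λ^2 + (10)λ + (24).
Solving p(λ) = 0 yields eigenvalues ≈ -6, -4. (A is shown rounded to 4 decimals, so these recover the underlying integer eigenvalues to within that precision.)
Verification: the trace of A = -10 equals the sum of eigenvalues -10, and det(A) ≈ 24.0000 matches the eigenvalue product 24.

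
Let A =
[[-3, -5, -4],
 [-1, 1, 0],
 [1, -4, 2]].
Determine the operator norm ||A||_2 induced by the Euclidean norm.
||A||_2 ≈ 7.2651 (= sqrt(largest eigenvalue of A^T A))

||A||_2 = sigma_max(A) = sqrt(lambda_max(A^T A)). Form the symmetric matrix M = A^T A =
[[11, 10, 14],
 [10, 42, 12],
 [14, 12, 20]].
Its characteristic polynomial (trace, sum of principal 2x2 minors, determinant of M give the coefficients) is
  p(λ) = det(λ I - M) = λ^3 - 73λ^2 + 1082λ - 784.
No integer candidate from the rational root theorem (±divisors of 784) is a root, so the roots are irrational. The cubic discriminant is Δ = 1049992132 > 0, so there are three distinct real roots. p(0) = -784 and p(1) = 226 have opposite signs, so a root lies in (0, 1); Newton's method refines it to λ ≈ 0.7635. p(19) = 280 and p(20) = -344 have opposite signs, so a root lies in (19, 20); Newton's method refines it to λ ≈ 19.4545. p(52) = -1304 and p(53) = 382 have opposite signs, so a root lies in (52, 53); Newton's method refines it to λ ≈ 52.782. Check (Vieta): the three roots sum to 73, matching tr M = 73.
So the eigenvalues of A^T A are ≈ 0.7635, 19.4545, 52.782 (all ≥ 0, as they must be for A^T A). The largest is λ_max ≈ 52.782, hence ||A||_2 = sqrt(λ_max) ≈ 7.2651.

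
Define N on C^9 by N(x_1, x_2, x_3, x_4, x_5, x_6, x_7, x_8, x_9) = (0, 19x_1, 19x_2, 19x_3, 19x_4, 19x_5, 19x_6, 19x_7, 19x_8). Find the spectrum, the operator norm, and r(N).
sigma(N) = {0}; ||N|| = 19; r(N) = 0. (N is nilpotent with N^9 = 0.)

On C^9, N is a strictly lower-triangular matrix with 19 on the subdiagonal and zeros elsewhere, so its characteristic polynomial is lambda^9 and every eigenvalue is 0: sigma(N) = {0}. For the operator norm, N e_i = 19e_{i+1} for i = 1, ..., 8 and N e_9 = 0, so the singular values of N are 19 (with multiplicity 8) and 0; hence ||N|| = 19. The spectral radius r(N) = max|lambda| = 0. Note ||N|| > r(N) — characteristic of non-normal nilpotent operators. Indeed N^9 = 0.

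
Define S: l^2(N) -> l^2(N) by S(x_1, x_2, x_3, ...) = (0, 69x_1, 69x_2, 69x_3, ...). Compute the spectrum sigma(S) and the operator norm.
sigma(S) = closed disk {z in C : |z| ≤ 69}; ||S|| = 69

Note S = 69·U where U is the unit right shift (U x)_k = x_{k-1} (with x_0 := 0); so ||S|| = 69||U|| and sigma(S) = 69·sigma(U). ||S x||^2 = sum_{k≥1} |69x_k|^2 = 4761||x||^2, so ||S|| = 69 and sigma(S) ⊂ {|z| ≤ 69}. For any |lambda| < 69, the equation (S - lambda I) x = 0 forces x_1 = 0, then 69x_k = lambda x_{k+1} ⇒ x = 0, so S has no eigenvalues. But (S - lambda I) is not surjective for |lambda| < 69: solving (S - lambda I) x = e_1 would require x_n proportional to (lambda/69)^(-n), which is not in l^2. So every |lambda| < 69 lies in the residual spectrum. The boundary |lambda| = 69 is in the approximate point spectrum (the spectrum is closed). Hence sigma(S) is the closed disk of radius 69.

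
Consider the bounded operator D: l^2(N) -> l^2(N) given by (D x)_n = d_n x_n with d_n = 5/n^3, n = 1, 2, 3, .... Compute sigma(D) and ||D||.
sigma(D) = {5/n^3 : n ≥ 1} ∪ {0}; ||D|| = 5

A bounded diagonal operator on l^2 with diagonal entries d_n has spectrum equal to the closure of {d_n : n ≥ 1}: every d_n is an eigenvalue (with eigenvector e_n), so {d_n} ⊂ sigma(D); the spectrum is closed, so its closure is too; and for lambda not in the closure, (D - lambda I) has bounded inverse (the diagonal entries 1/(d_n - lambda) are bounded). For our sequence d_n = 5/n^3, n = 1, 2, 3, ...:
  - {d_n} = {5/n^3 : n ≥ 1}; the only limit point is 0
  - closure = {5/n^3 : n ≥ 1} ∪ {0}
For the norm: a diagonal operator has ||D|| = sup_n |d_n|. Here d_n = 5/n^3 is positive and decreasing, so sup_n |d_n| = d_1 = 5. So ||D|| = 5.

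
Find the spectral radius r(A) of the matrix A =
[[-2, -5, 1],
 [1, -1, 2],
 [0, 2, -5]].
r(A) ≈ 5.5759

The eigenvalues of A are the roots of its characteristic polynomial. With M = A (coefficients from the trace, the sum of principal 2x2 minors, and det A):
  p(λ) = det(λ I - M) = λ^3 + 8λ^2 + 18λ + 25.
No integer candidate from the rational root theorem (±divisors of 25) is a root, so the roots are irrational. The cubic discriminant is Δ = -5867 < 0, so there is one real root and a complex-conjugate pair. p(-6) = -11 and p(-5) = 10 have opposite signs, so a root lies in (-6, -5); Newton's method refines it to λ ≈ -5.5759. Dividing out (λ - (-5.5759)) leaves approximately λ^2 + 2.4241λ + 4.4836. For λ^2 + 2.4241λ + 4.4836 the discriminant is -12.0581. It is negative, so the remaining roots are the complex-conjugate pair λ ≈ -1.212 ± 1.7362i. Their product equals the constant term, so |λ|^2 ≈ 4.4836 and |λ| ≈ 2.1174.
Thus the eigenvalues (to 4 decimals) are -5.5759 (modulus 5.5759); -1.212 ± 1.7362i (modulus 2.1174). The spectral radius is the largest modulus: r(A) ≈ 5.5759. (Cross-check: r(A) ≤ ||A||_2 ≈ 6.9259; equality holds whenever A is normal, though it can also hold for some non-normal A.)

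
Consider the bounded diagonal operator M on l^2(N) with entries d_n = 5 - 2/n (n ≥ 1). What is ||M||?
||M|| = 5

For a diagonal operator on l^2 with entries d_n, ||M|| = sup_n |d_n|. Here d_1 = 3, d_2 = 4, ..., and d_n = 5 - 2/n increases monotonically toward 5. All terms lie in [3, 5), so |d_n| = d_n and the supremum is the limit 5, which is not attained by any individual d_n. Hence ||M|| = 5.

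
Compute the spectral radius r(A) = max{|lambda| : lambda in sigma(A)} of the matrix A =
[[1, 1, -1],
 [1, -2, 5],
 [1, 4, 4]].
r(A) ≈ 6.2968

The eigenvalues of A are the roots of its characteristic polynomial. With M = A (coefficients from the trace, the sum of principal 2x2 minors, and det A):
  p(λ) = det(λ I - M) = λ^3 - 3λ^2 - 26λ + 33.
No integer candidate from the rational root theorem (±divisors of 33) is a root, so the roots are irrational. The cubic discriminant is Δ = 96881 > 0, so there are three distinct real roots. p(-5) = -37 and p(-4) = 25 have opposite signs, so a root lies in (-5, -4); Newton's method refines it to λ ≈ -4.4694. p(1) = 5 and p(2) = -23 have opposite signs, so a root lies in (1, 2); Newton's method refines it to λ ≈ 1.1726. p(6) = -15 and p(7) = 47 have opposite signs, so a root lies in (6, 7); Newton's method refines it to λ ≈ 6.2968. Check (Vieta): the three roots sum to 3, matching tr M = 3.
Thus the eigenvalues (to 4 decimals) are -4.4694 (modulus 4.4694); 1.1726 (modulus 1.1726); 6.2968 (modulus 6.2968). The spectral radius is the largest modulus: r(A) ≈ 6.2968. (Cross-check: r(A) ≤ ||A||_2 ≈ 6.6966; equality holds whenever A is normal, though it can also hold for some non-normal A.)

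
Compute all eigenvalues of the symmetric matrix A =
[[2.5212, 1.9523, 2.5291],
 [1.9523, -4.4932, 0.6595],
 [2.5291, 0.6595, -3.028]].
sigma(A) ≈ {-5, -4, 4}

A is real symmetric, so its spectrum consists of real eigenvalues. Expanding the characteristic polynomial of the displayed matrix gives
  det(λ I - A) = p(λ) = λ^3 + (5)λ^2 + (-16)λ + (-80).
Solving p(λ) = 0 yields eigenvalues ≈ -5, -4, 4. (A is shown rounded to 4 decimals, so these recover the underlying integer eigenvalues to within that precision.)
Verification: the trace of A = -5 equals the sum of eigenvalues -5, and det(A) ≈ 79.9992 matches the eigenvalue product 80.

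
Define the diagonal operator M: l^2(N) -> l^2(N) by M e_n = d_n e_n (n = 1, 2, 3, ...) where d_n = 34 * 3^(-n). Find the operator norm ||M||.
||M|| = 34/3 (attained at n = 1)

For M diagonal, ||M|| = sup_n |d_n|. The sequence d_n = 34 * 3^(-n) is positive and strictly decreasing (ratio 3^(-1) < 1), so the supremum is d_1 = 34/3. Hence ||M|| = 34/3.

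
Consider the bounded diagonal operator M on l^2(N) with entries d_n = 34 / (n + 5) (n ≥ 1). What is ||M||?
||M|| = 17/3 (attained at n = 1)

For M diagonal, ||M|| = sup_n |d_n| = sup_n 34/(n + 5). This is positive and strictly decreasing in n, so the supremum is attained at n = 1: d_1 = 34/(1 + 5) = 17/3. Hence ||M|| = 17/3.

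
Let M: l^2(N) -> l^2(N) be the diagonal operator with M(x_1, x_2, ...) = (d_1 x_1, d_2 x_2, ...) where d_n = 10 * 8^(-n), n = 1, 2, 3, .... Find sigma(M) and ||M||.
sigma(M) = {10 * 8^(-n) : n ≥ 1} ∪ {0}; ||M|| = 5/4

A bounded diagonal operator on l^2 with diagonal entries d_n has spectrum equal to the closure of {d_n : n ≥ 1}: every d_n is an eigenvalue (with eigenvector e_n), so {d_n} ⊂ sigma(M); the spectrum is closed, so its closure is too; and for lambda not in the closure, (M - lambda I) has bounded inverse (the diagonal entries 1/(d_n - lambda) are bounded). For our sequence d_n = 10 * 8^(-n), n = 1, 2, 3, ...:
  - {d_n} = {10 * 8^(-n) : n ≥ 1}; the only limit point is 0
  - closure = {10 * 8^(-n) : n ≥ 1} ∪ {0}
For the norm: a diagonal operator has ||M|| = sup_n |d_n|. Here d_n = 10 * 8^(-n) is positive and decreasing, so sup_n |d_n| = d_1 = 10/8 = 5/4. So ||M|| = 5/4.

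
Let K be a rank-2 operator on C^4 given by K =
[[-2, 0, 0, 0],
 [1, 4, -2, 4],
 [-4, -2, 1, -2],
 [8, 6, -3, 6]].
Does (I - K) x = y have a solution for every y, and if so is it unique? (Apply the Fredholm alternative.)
(I - K) is invertible (det(I - K) = -30 ≠ 0), so for every y in C^4 the equation (I - K) x = y has a unique solution.

K has rank 2 and factors as K = U V^T = u1 v1^T + u2 v2^T with u1 = (0, -2, 1, -3), v1 = (-2, -2, 1, -2), u2 = (2, 3, 2, -2), v2 = (-1, 0, 0, 0) (multiplying out reproduces the displayed K). The nonzero eigenvalues of U V^T coincide with those of the 2 x 2 matrix G = V^T U = [[v1·u1, v1·u2], [v2·u1, v2·u2]] = [[11, -4], [0, -2]], and by the Sylvester determinant identity det(I_4 - U V^T) = det(I_2 - V^T U) = det([[-10, 4], [0, 3]]) = (-10)(3) - (4)(0) = -30. (Direct check: I - K =
[[3, 0, 0, 0],
 [-1, -3, 2, -4],
 [4, 2, 0, 2],
 [-8, -6, 3, -5]]
has determinant -30.) The finite-dimensional Fredholm alternative says: either (I - K) is invertible, or ker(I - K) ≠ {0} and then range(I - K) = ker((I - K)^*)^⊥, with dim ker(I - K) = dim ker((I - K)^*). Since det(I - K) ≠ 0, 1 is not an eigenvalue of K and ker(I - K) = {0}, so we are in the first case: for every y there is a unique x = (I - K)^(-1) y. (Explicitly, by the Woodbury identity, (I - U V^T)^(-1) = I + U (I_2 - G)^(-1) V^T.)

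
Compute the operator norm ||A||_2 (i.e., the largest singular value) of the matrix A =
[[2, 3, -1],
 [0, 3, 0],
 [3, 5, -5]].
||A||_2 ≈ 8.6854 (= sqrt(largest eigenvalue of A^T A))

||A||_2 = sigma_max(A) = sqrt(lambda_max(A^T A)). Form the symmetric matrix M = A^T A =
[[13, 21, -17],
 [21, 43, -28],
 [-17, -28, 26]].
Its characteristic polynomial (trace, sum of principal 2x2 minors, determinant of M give the coefficients) is
  p(λ) = det(λ I - M) = λ^3 - 82λ^2 + 501λ - 441.
No integer candidate from the rational root theorem (±divisors of 441) is a root, so the roots are irrational. The cubic discriminant is Δ = 532969497 > 0, so there are three distinct real roots. p(1) = -21 and p(2) = 241 have opposite signs, so a root lies in (1, 2); Newton's method refines it to λ ≈ 1.0627. p(5) = 139 and p(6) = -171 have opposite signs, so a root lies in (5, 6); Newton's method refines it to λ ≈ 5.5012. p(75) = -2241 and p(76) = 2979 have opposite signs, so a root lies in (75, 76); Newton's method refines it to λ ≈ 75.4361. Check (Vieta): the three roots sum to 82, matching tr M = 82.
So the eigenvalues of A^T A are ≈ 1.0627, 5.5012, 75.4361 (all ≥ 0, as they must be for A^T A). The largest is λ_max ≈ 75.4361, hence ||A||_2 = sqrt(λ_max) ≈ 8.6854.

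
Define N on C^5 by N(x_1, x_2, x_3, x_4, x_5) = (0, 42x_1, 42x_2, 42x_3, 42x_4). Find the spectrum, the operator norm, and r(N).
sigma(N) = {0}; ||N|| = 42; r(N) = 0. (N is nilpotent with N^5 = 0.)

On C^5, N is a strictly lower-triangular matrix with 42 on the subdiagonal and zeros elsewhere, so its characteristic polynomial is lambda^5 and every eigenvalue is 0: sigma(N) = {0}. For the operator norm, N e_i = 42e_{i+1} for i = 1, ..., 4 and N e_5 = 0, so the singular values of N are 42 (with multiplicity 4) and 0; hence ||N|| = 42. The spectral radius r(N) = max|lambda| = 0. Note ||N|| > r(N) — characteristic of non-normal nilpotent operators. Indeed N^5 = 0.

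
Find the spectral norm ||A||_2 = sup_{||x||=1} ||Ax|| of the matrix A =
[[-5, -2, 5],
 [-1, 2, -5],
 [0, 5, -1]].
||A||_2 ≈ 8.7874 (= sqrt(largest eigenvalue of A^T A))

||A||_2 = sigma_max(A) = sqrt(lambda_max(A^T A)). Form the symmetric matrix M = A^T A =
[[26, 8, -20],
 [8, 33, -25],
 [-20, -25, 51]].
Its characteristic polynomial (trace, sum of principal 2x2 minors, determinant of M give the coefficients) is
  p(λ) = det(λ I - M) = λ^3 - 110λ^2 + 2778λ - 19044.
No integer candidate from the rational root theorem (±divisors of 19044) is a root, so the roots are irrational. The cubic discriminant is Δ = 1192603680 > 0, so there are three distinct real roots. p(11) = -465 and p(12) = 180 have opposite signs, so a root lies in (11, 12); Newton's method refines it to λ ≈ 11.6962. p(21) = 45 and p(22) = -520 have opposite signs, so a root lies in (21, 22); Newton's method refines it to λ ≈ 21.086. p(77) = -795 and p(78) = 2952 have opposite signs, so a root lies in (77, 78); Newton's method refines it to λ ≈ 77.2177. Check (Vieta): the three roots sum to 110, matching tr M = 110.
So the eigenvalues of A^T A are ≈ 11.6962, 21.086, 77.2177 (all ≥ 0, as they must be for A^T A). The largest is λ_max ≈ 77.2177, hence ||A||_2 = sqrt(λ_max) ≈ 8.7874.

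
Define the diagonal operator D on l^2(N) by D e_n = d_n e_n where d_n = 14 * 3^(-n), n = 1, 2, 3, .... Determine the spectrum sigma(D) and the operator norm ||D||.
sigma(D) = {14 * 3^(-n) : n ≥ 1} ∪ {0}; ||D|| = 14/3

A bounded diagonal operator on l^2 with diagonal entries d_n has spectrum equal to the closure of {d_n : n ≥ 1}: every d_n is an eigenvalue (with eigenvector e_n), so {d_n} ⊂ sigma(D); the spectrum is closed, so its closure is too; and for lambda not in the closure, (D - lambda I) has bounded inverse (the diagonal entries 1/(d_n - lambda) are bounded). For our sequence d_n = 14 * 3^(-n), n = 1, 2, 3, ...:
  - {d_n} = {14 * 3^(-n) : n ≥ 1}; the only limit point is 0
  - closure = {14 * 3^(-n) : n ≥ 1} ∪ {0}
For the norm: a diagonal operator has ||D|| = sup_n |d_n|. Here d_n = 14 * 3^(-n) is positive and decreasing, so sup_n |d_n| = d_1 = 14/3. So ||D|| = 14/3.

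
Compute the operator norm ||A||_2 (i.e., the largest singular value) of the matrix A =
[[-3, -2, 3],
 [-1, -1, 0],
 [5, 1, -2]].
||A||_2 ≈ 7.1134 (= sqrt(largest eigenvalue of A^T A))

||A||_2 = sigma_max(A) = sqrt(lambda_max(A^T A)). Form the symmetric matrix M = A^T A =
[[35, 12, -19],
 [12, 6, -8],
 [-19, -8, 13]].
Its characteristic polynomial (trace, sum of principal 2x2 minors, determinant of M give the coefficients) is
  p(λ) = det(λ I - M) = λ^3 - 54λ^2 + 174λ - 100.
No integer candidate from the rational root theorem (±divisors of 100) is a root, so the roots are irrational. The cubic discriminant is Δ = 20869920 > 0, so there are three distinct real roots. p(0) = -100 and p(1) = 21 have opposite signs, so a root lies in (0, 1); Newton's method refines it to λ ≈ 0.7442. p(2) = 40 and p(3) = -37 have opposite signs, so a root lies in (2, 3); Newton's method refines it to λ ≈ 2.6554. p(50) = -1400 and p(51) = 971 have opposite signs, so a root lies in (50, 51); Newton's method refines it to λ ≈ 50.6003. Check (Vieta): the three roots sum to 54, matching tr M = 54.
So the eigenvalues of A^T A are ≈ 0.7442, 2.6554, 50.6003 (all ≥ 0, as they must be for A^T A). The largest is λ_max ≈ 50.6003, hence ||A||_2 = sqrt(λ_max) ≈ 7.1134.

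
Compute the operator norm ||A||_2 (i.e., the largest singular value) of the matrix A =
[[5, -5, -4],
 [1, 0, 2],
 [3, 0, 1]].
||A||_2 ≈ 8.2552 (= sqrt(largest eigenvalue of A^T A))

||A||_2 = sigma_max(A) = sqrt(lambda_max(A^T A)). Form the symmetric matrix M = A^T A =
[[35, -25, -15],
 [-25, 25, 20],
 [-15, 20, 21]].
Its characteristic polynomial (trace, sum of principal 2x2 minors, determinant of M give the coefficients) is
  p(λ) = det(λ I - M) = λ^3 - 81λ^2 + 885λ - 625.
No integer candidate from the rational root theorem (±divisors of 625) is a root, so the roots are irrational. The cubic discriminant is Δ = 1833429600 > 0, so there are three distinct real roots. p(0) = -625 and p(1) = 180 have opposite signs, so a root lies in (0, 1); Newton's method refines it to λ ≈ 0.7584. p(12) = 59 and p(13) = -612 have opposite signs, so a root lies in (12, 13); Newton's method refines it to λ ≈ 12.0935. p(68) = -557 and p(69) = 3308 have opposite signs, so a root lies in (68, 69); Newton's method refines it to λ ≈ 68.1482. Check (Vieta): the three roots sum to 81, matching tr M = 81.
So the eigenvalues of A^T A are ≈ 0.7584, 12.0935, 68.1482 (all ≥ 0, as they must be for A^T A). The largest is λ_max ≈ 68.1482, hence ||A||_2 = sqrt(λ_max) ≈ 8.2552.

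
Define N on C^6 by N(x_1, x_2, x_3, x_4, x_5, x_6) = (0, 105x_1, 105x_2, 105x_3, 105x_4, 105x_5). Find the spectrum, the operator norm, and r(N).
sigma(N) = {0}; ||N|| = 105; r(N) = 0. (N is nilpotent with N^6 = 0.)

On C^6, N is a strictly lower-triangular matrix with 105 on the subdiagonal and zeros elsewhere, so its characteristic polynomial is lambda^6 and every eigenvalue is 0: sigma(N) = {0}. For the operator norm, N e_i = 105e_{i+1} for i = 1, ..., 5 and N e_6 = 0, so the singular values of N are 105 (with multiplicity 5) and 0; hence ||N|| = 105. The spectral radius r(N) = max|lambda| = 0. Note ||N|| > r(N) — characteristic of non-normal nilpotent operators. Indeed N^6 = 0.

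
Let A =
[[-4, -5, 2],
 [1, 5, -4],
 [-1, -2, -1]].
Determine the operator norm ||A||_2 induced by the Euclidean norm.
||A||_2 ≈ 9.1053 (= sqrt(largest eigenvalue of A^T A))

||A||_2 = sigma_max(A) = sqrt(lambda_max(A^T A)). Form the symmetric matrix M = A^T A =
[[18, 27, -11],
 [27, 54, -28],
 [-11, -28, 21]].
Its characteristic polynomial (trace, sum of principal 2x2 minors, determinant of M give the coefficients) is
  p(λ) = det(λ I - M) = λ^3 - 93λ^2 + 850λ - 1089.
No integer candidate from the rational root theorem (±divisors of 1089) is a root, so the roots are irrational. The cubic discriminant is Δ = 1806141641 > 0, so there are three distinct real roots. p(1) = -331 and p(2) = 247 have opposite signs, so a root lies in (1, 2); Newton's method refines it to λ ≈ 1.5346. p(8) = 271 and p(9) = -243 have opposite signs, so a root lies in (8, 9); Newton's method refines it to λ ≈ 8.5596. p(82) = -5353 and p(83) = 571 have opposite signs, so a root lies in (82, 83); Newton's method refines it to λ ≈ 82.9058. Check (Vieta): the three roots sum to 93, matching tr M = 93.
So the eigenvalues of A^T A are ≈ 1.5346, 8.5596, 82.9058 (all ≥ 0, as they must be for A^T A). The largest is λ_max ≈ 82.9058, hence ||A||_2 = sqrt(λ_max) ≈ 9.1053.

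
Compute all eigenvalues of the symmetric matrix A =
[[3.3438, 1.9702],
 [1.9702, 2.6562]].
sigma(A) ≈ {1, 5}

A is real symmetric, so its spectrum consists of real eigenvalues. Expanding the characteristic polynomial of the displayed matrix gives
  det(λ I - A) = p(λ) = λ^2 + (-6)λ + (5).
Solving p(λ) = 0 yields eigenvalues ≈ 1, 5. (A is shown rounded to 4 decimals, so these recover the underlying integer eigenvalues to within that precision.)
Verification: the trace of A = 6 equals the sum of eigenvalues 6, and det(A) ≈ 5.0001 matches the eigenvalue product 5.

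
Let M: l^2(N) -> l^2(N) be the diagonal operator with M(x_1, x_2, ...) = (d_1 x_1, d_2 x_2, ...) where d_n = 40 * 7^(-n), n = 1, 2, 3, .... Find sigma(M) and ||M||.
sigma(M) = {40 * 7^(-n) : n ≥ 1} ∪ {0}; ||M|| = 40/7

A bounded diagonal operator on l^2 with diagonal entries d_n has spectrum equal to the closure of {d_n : n ≥ 1}: every d_n is an eigenvalue (with eigenvector e_n), so {d_n} ⊂ sigma(M); the spectrum is closed, so its closure is too; and for lambda not in the closure, (M - lambda I) has bounded inverse (the diagonal entries 1/(d_n - lambda) are bounded). For our sequence d_n = 40 * 7^(-n), n = 1, 2, 3, ...:
  - {d_n} = {40 * 7^(-n) : n ≥ 1}; the only limit point is 0
  - closure = {40 * 7^(-n) : n ≥ 1} ∪ {0}
For the norm: a diagonal operator has ||M|| = sup_n |d_n|. Here d_n = 40 * 7^(-n) is positive and decreasing, so sup_n |d_n| = d_1 = 40/7. So ||M|| = 40/7.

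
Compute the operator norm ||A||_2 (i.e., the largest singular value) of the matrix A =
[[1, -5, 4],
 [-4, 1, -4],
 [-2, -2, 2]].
||A||_2 ≈ 8.1469 (= sqrt(largest eigenvalue of A^T A))

||A||_2 = sigma_max(A) = sqrt(lambda_max(A^T A)). Form the symmetric matrix M = A^T A =
[[21, -5, 16],
 [-5, 30, -28],
 [16, -28, 36]].
Its characteristic polynomial (trace, sum of principal 2x2 minors, determinant of M give the coefficients) is
  p(λ) = det(λ I - M) = λ^3 - 87λ^2 + 1401λ - 2116.
No integer candidate from the rational root theorem (±divisors of 2116) is a root, so the roots are irrational. The cubic discriminant is Δ = 2804875317 > 0, so there are three distinct real roots. p(1) = -801 and p(2) = 346 have opposite signs, so a root lies in (1, 2); Newton's method refines it to λ ≈ 1.6828. p(18) = 746 and p(19) = -45 have opposite signs, so a root lies in (18, 19); Newton's method refines it to λ ≈ 18.9451. p(66) = -1126 and p(67) = 1971 have opposite signs, so a root lies in (66, 67); Newton's method refines it to λ ≈ 66.3721. Check (Vieta): the three roots sum to 87, matching tr M = 87.
So the eigenvalues of A^T A are ≈ 1.6828, 18.9451, 66.3721 (all ≥ 0, as they must be for A^T A). The largest is λ_max ≈ 66.3721, hence ||A||_2 = sqrt(λ_max) ≈ 8.1469.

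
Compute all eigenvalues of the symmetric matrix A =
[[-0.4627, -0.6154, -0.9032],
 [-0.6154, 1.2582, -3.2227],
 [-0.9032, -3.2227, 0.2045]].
sigma(A) ≈ {-3, 0, 4}

A is real symmetric, so its spectrum consists of real eigenvalues. Expanding the characteristic polynomial of the displayed matrix gives
  det(λ I - A) = p(λ) = λ^3 + (-1)λ^2 + (-12)λ + (0).
Solving p(λ) = 0 yields eigenvalues ≈ -3, 0, 4. (A is shown rounded to 4 decimals, so these recover the underlying integer eigenvalues to within that precision.)
Verification: the trace of A = 1 equals the sum of eigenvalues 1, and det(A) ≈ 0.0001 matches the eigenvalue product 0.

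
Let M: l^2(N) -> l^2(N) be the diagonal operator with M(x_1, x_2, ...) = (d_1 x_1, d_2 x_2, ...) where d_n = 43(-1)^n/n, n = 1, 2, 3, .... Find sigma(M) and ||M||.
sigma(M) = {43(-1)^n/n : n ≥ 1} ∪ {0}; ||M|| = 43

A bounded diagonal operator on l^2 with diagonal entries d_n has spectrum equal to the closure of {d_n : n ≥ 1}: every d_n is an eigenvalue (with eigenvector e_n), so {d_n} ⊂ sigma(M); the spectrum is closed, so its closure is too; and for lambda not in the closure, (M - lambda I) has bounded inverse (the diagonal entries 1/(d_n - lambda) are bounded). For our sequence d_n = 43(-1)^n/n, n = 1, 2, 3, ...:
  - {d_n} = {43(-1)^n/n : n ≥ 1}; the only limit point is 0
  - closure = {43(-1)^n/n : n ≥ 1} ∪ {0}
For the norm: a diagonal operator has ||M|| = sup_n |d_n|. Here |d_n| = 43/n is decreasing, so sup_n |d_n| = |d_1| = 43. So ||M|| = 43.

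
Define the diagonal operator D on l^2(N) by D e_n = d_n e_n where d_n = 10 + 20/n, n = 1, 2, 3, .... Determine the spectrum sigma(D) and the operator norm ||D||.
sigma(D) = {10 + 20/n : n ≥ 1} ∪ {10}; ||D|| = 30

A bounded diagonal operator on l^2 with diagonal entries d_n has spectrum equal to the closure of {d_n : n ≥ 1}: every d_n is an eigenvalue (with eigenvector e_n), so {d_n} ⊂ sigma(D); the spectrum is closed, so its closure is too; and for lambda not in the closure, (D - lambda I) has bounded inverse (the diagonal entries 1/(d_n - lambda) are bounded). For our sequence d_n = 10 + 20/n, n = 1, 2, 3, ...:
  - {d_n} = {10 + 20/n : n ≥ 1}; the only limit point is 10
  - closure = {10 + 20/n : n ≥ 1} ∪ {10}
For the norm: a diagonal operator has ||D|| = sup_n |d_n|. Here d_n = 10 + 20/n is positive and decreasing, so sup_n |d_n| = d_1 = 10 + 20 = 30. So ||D|| = 30.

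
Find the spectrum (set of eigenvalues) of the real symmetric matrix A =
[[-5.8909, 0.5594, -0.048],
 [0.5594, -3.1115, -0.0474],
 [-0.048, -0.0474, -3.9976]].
sigma(A) ≈ {-6, -4, -3}

A is real symmetric, so its spectrum consists of real eigenvalues. Expanding the characteristic polynomial of the displayed matrix gives
  det(λ I - A) = p(λ) = λ^3 + (13)λ^2 + (54)λ + (72).
Solving p(λ) = 0 yields eigenvalues ≈ -6, -4, -3. (A is shown rounded to 4 decimals, so these recover the underlying integer eigenvalues to within that precision.)
Verification: the trace of A = -13 equals the sum of eigenvalues -13, and det(A) ≈ -72.0002 matches the eigenvalue product -72.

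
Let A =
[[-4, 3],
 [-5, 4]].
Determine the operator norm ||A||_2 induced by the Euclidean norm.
||A||_2 = sqrt((66 + sqrt(4352))/2) ≈ 8.1231 (= sqrt(largest eigenvalue of A^T A))

||A||_2 = sigma_max(A) = sqrt(lambda_max(A^T A)). Form the symmetric matrix M = A^T A =
[[41, -32],
 [-32, 25]].
Its characteristic polynomial (trace, determinant of M give the coefficients) is
  p(λ) = det(λ I - M) = λ^2 - 66λ + 1.
For λ^2 - 66λ + 1 the discriminant is 4352. It is nonnegative but not a perfect square, so the roots are real and irrational: λ = (66 ± sqrt(4352))/2 ≈ 65.9848, 0.0152.
So the eigenvalues of A^T A are ≈ 0.0152, 65.9848 (all ≥ 0, as they must be for A^T A). The largest is λ_max = (66 + sqrt(4352))/2 ≈ 65.9848, hence ||A||_2 = sqrt(λ_max) = sqrt((66 + sqrt(4352))/2) ≈ 8.1231.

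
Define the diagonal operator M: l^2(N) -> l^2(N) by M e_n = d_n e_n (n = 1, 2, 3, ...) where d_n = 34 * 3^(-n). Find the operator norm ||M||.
||M|| = 34/3 (attained at n = 1)

For M diagonal, ||M|| = sup_n |d_n|. The sequence d_n = 34 * 3^(-n) is positive and strictly decreasing (ratio 3^(-1) < 1), so the supremum is d_1 = 34/3. Hence ||M|| = 34/3.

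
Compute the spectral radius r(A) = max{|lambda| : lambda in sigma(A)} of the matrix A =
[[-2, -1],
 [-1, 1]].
r(A) = (1 + sqrt(13))/2 ≈ 2.3028

The eigenvalues of A are the roots of its characteristic polynomial. With M = A (coefficients from the trace and determinant):
  p(λ) = det(λ I - M) = λ^2 + λ - 3.
For λ^2 + λ - 3 the discriminant is 13. It is nonnegative but not a perfect square, so the roots are real and irrational: λ = (-1 ± sqrt(13))/2 ≈ 1.3028, -2.3028.
Thus the eigenvalues (to 4 decimals) are 1.3028 (modulus 1.3028); -2.3028 (modulus 2.3028). The spectral radius is the largest modulus: r(A) = (1 + sqrt(13))/2 ≈ 2.3028. (Cross-check: r(A) ≤ ||A||_2 ≈ 2.3028; equality holds whenever A is normal, though it can also hold for some non-normal A.)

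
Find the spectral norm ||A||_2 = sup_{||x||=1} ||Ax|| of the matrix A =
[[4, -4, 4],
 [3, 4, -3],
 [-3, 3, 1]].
||A||_2 ≈ 8.0603 (= sqrt(largest eigenvalue of A^T A))

||A||_2 = sigma_max(A) = sqrt(lambda_max(A^T A)). Form the symmetric matrix M = A^T A =
[[34, -13, 4],
 [-13, 41, -25],
 [4, -25, 26]].
Its characteristic polynomial (trace, sum of principal 2x2 minors, determinant of M give the coefficients) is
  p(λ) = det(λ I - M) = λ^3 - 101λ^2 + 2534λ - 12544.
No integer candidate from the rational root theorem (±divisors of 12544) is a root, so the roots are irrational. The cubic discriminant is Δ = 2260339620 > 0, so there are three distinct real roots. p(6) = -760 and p(7) = 588 have opposite signs, so a root lies in (6, 7); Newton's method refines it to λ ≈ 6.5488. p(29) = 390 and p(30) = -424 have opposite signs, so a root lies in (29, 30); Newton's method refines it to λ ≈ 29.483. p(64) = -1920 and p(65) = 66 have opposite signs, so a root lies in (64, 65); Newton's method refines it to λ ≈ 64.9682. Check (Vieta): the three roots sum to 101, matching tr M = 101.
So the eigenvalues of A^T A are ≈ 6.5488, 29.483, 64.9682 (all ≥ 0, as they must be for A^T A). The largest is λ_max ≈ 64.9682, hence ||A||_2 = sqrt(λ_max) ≈ 8.0603.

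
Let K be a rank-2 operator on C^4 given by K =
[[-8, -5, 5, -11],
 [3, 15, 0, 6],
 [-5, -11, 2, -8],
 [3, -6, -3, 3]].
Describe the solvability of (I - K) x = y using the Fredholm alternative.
(I - K) is invertible (det(I - K) = -5 ≠ 0), so for every y in C^4 the equation (I - K) x = y has a unique solution.

K has rank 2 and factors as K = U V^T = u1 v1^T + u2 v2^T with u1 = (2, 3, -1, -3), v1 = (-1, 2, 1, -1), u2 = (-3, 3, -3, 0), v2 = (2, 3, -1, 3) (multiplying out reproduces the displayed K). The nonzero eigenvalues of U V^T coincide with those of the 2 x 2 matrix G = V^T U = [[v1·u1, v1·u2], [v2·u1, v2·u2]] = [[6, 6], [5, 6]], and by the Sylvester determinant identity det(I_4 - U V^T) = det(I_2 - V^T U) = det([[-5, -6], [-5, -5]]) = (-5)(-5) - (-6)(-5) = -5. (Direct check: I - K =
[[9, 5, -5, 11],
 [-3, -14, 0, -6],
 [5, 11, -1, 8],
 [-3, 6, 3, -2]]
has determinant -5.) The finite-dimensional Fredholm alternative says: either (I - K) is invertible, or ker(I - K) ≠ {0} and then range(I - K) = ker((I - K)^*)^⊥, with dim ker(I - K) = dim ker((I - K)^*). Since det(I - K) ≠ 0, 1 is not an eigenvalue of K and ker(I - K) = {0}, so we are in the first case: for every y there is a unique x = (I - K)^(-1) y. (Explicitly, by the Woodbury identity, (I - U V^T)^(-1) = I + U (I_2 - G)^(-1) V^T.)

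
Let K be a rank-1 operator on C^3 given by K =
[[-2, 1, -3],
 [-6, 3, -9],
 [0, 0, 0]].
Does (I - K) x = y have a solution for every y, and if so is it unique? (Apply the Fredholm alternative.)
(I - K) is singular (det(I - K) = 0, i.e. 1 ∈ sigma(K)). (I - K) x = y is solvable iff y ⊥ ker((I - K)^*) = span{(-2, 1, -3)}, i.e. iff -2y_1 + y_2 - 3y_3 = 0. When solvable, the solutions are x = y + c·(1, 3, 0), c arbitrary (ker(I - K) = span{(1, 3, 0)}, dimension 1).

K has rank 1, so it is an outer product K = u v^T: every row of K is a multiple of one row vector. Reading off the entries, u = (1, 3, 0) and v = (-2, 1, -3) (row i of K equals u_i·v^T). A rank-one matrix u v^T satisfies K u = u (v·u) and kills the (2)-dimensional subspace v^⊥, so its characteristic polynomial is lambda^2 (lambda - v·u) with v·u = tr K = 1. Hence the eigenvalues of I - K are 1 (multiplicity 2) and 1 - (1) = 0, so det(I - K) = 0. (Direct check: I - K =
[[3, -1, 3],
 [6, -2, 9],
 [0, 0, 1]]
has determinant 0.) So 1 is an eigenvalue of K and (I - K) is not invertible. The finite-dimensional Fredholm alternative says: either (I - K) is invertible, or ker(I - K) ≠ {0} and then range(I - K) = ker((I - K)^*)^⊥, with dim ker(I - K) = dim ker((I - K)^*). We are in the second case, so we need both kernels. Kernel of I - K: (I - K) u = u - u (v·u) = u - u = 0, so ker(I - K) = span{u} = span{(1, 3, 0)} (it is exactly 1-dimensional because rank(I - K) = 2). Kernel of the adjoint: K is real, so (I - K)^* = I - K^T = I - v u^T, and (I - v u^T) v = v - v (u·v) = 0; hence ker((I - K)^*) = span{v} = span{(-2, 1, -3)}. Therefore (I - K) x = y is solvable iff <y, v> = 0, i.e. iff -2y_1 + y_2 - 3y_3 = 0. When this holds, K y = u (v·y) = 0, so (I - K) y = y and x = y is a particular solution; the full solution set is the line x = y + c·u = y + c·(1, 3, 0), c ∈ C.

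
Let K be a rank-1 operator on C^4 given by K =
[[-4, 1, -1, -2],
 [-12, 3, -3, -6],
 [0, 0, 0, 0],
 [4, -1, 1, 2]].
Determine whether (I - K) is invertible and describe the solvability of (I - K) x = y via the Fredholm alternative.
(I - K) is singular (det(I - K) = 0, i.e. 1 ∈ sigma(K)). (I - K) x = y is solvable iff y ⊥ ker((I - K)^*) = span{(-4, 1, -1, -2)}, i.e. iff -4y_1 + y_2 - y_3 - 2y_4 = 0. When solvable, the solutions are x = y + c·(1, 3, 0, -1), c arbitrary (ker(I - K) = span{(1, 3, 0, -1)}, dimension 1).

K has rank 1, so it is an outer product K = u v^T: every row of K is a multiple of one row vector. Reading off the entries, u = (1, 3, 0, -1) and v = (-4, 1, -1, -2) (row i of K equals u_i·v^T). A rank-one matrix u v^T satisfies K u = u (v·u) and kills the (3)-dimensional subspace v^⊥, so its characteristic polynomial is lambda^3 (lambda - v·u) with v·u = tr K = 1. Hence the eigenvalues of I - K are 1 (multiplicity 3) and 1 - (1) = 0, so det(I - K) = 0. (Direct check: I - K =
[[5, -1, 1, 2],
 [12, -2, 3, 6],
 [0, 0, 1, 0],
 [-4, 1, -1, -1]]
has determinant 0.) So 1 is an eigenvalue of K and (I - K) is not invertible. The finite-dimensional Fredholm alternative says: either (I - K) is invertible, or ker(I - K) ≠ {0} and then range(I - K) = ker((I - K)^*)^⊥, with dim ker(I - K) = dim ker((I - K)^*). We are in the second case, so we need both kernels. Kernel of I - K: (I - K) u = u - u (v·u) = u - u = 0, so ker(I - K) = span{u} = span{(1, 3, 0, -1)} (it is exactly 1-dimensional because rank(I - K) = 3). Kernel of the adjoint: K is real, so (I - K)^* = I - K^T = I - v u^T, and (I - v u^T) v = v - v (u·v) = 0; hence ker((I - K)^*) = span{v} = span{(-4, 1, -1, -2)}. Therefore (I - K) x = y is solvable iff <y, v> = 0, i.e. iff -4y_1 + y_2 - y_3 - 2y_4 = 0. When this holds, K y = u (v·y) = 0, so (I - K) y = y and x = y is a particular solution; the full solution set is the line x = y + c·u = y + c·(1, 3, 0, -1), c ∈ C.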